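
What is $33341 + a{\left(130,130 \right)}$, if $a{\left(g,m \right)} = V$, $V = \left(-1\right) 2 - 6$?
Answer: $33333$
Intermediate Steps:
$V = -8$ ($V = -2 - 6 = -8$)
$a{\left(g,m \right)} = -8$
$33341 + a{\left(130,130 \right)} = 33341 - 8 = 33333$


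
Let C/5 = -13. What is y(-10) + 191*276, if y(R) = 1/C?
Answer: 3426539/65 ≈ 52716.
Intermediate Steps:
C = -65 (C = 5*(-13) = -65)
y(R) = -1/65 (y(R) = 1/(-65) = -1/65)
y(-10) + 191*276 = -1/65 + 191*276 = -1/65 + 52716 = 3426539/65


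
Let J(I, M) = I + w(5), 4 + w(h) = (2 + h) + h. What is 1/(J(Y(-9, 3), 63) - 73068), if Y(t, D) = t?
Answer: -1/73069 ≈ -1.3686e-5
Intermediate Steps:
w(h) = -2 + 2*h (w(h) = -4 + ((2 + h) + h) = -4 + (2 + 2*h) = -2 + 2*h)
J(I, M) = 8 + I (J(I, M) = I + (-2 + 2*5) = I + (-2 + 10) = I + 8 = 8 + I)
1/(J(Y(-9, 3), 63) - 73068) = 1/((8 - 9) - 73068) = 1/(-1 - 73068) = 1/(-73069) = -1/73069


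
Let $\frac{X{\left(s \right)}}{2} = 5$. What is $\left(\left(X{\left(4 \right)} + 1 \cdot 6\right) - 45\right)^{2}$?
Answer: $841$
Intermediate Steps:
$X{\left(s \right)} = 10$ ($X{\left(s \right)} = 2 \cdot 5 = 10$)
$\left(\left(X{\left(4 \right)} + 1 \cdot 6\right) - 45\right)^{2} = \left(\left(10 + 1 \cdot 6\right) - 45\right)^{2} = \left(\left(10 + 6\right) - 45\right)^{2} = \left(16 - 45\right)^{2} = \left(-29\right)^{2} = 841$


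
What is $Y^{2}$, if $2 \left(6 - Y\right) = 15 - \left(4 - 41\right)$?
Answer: $400$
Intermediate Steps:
$Y = -20$ ($Y = 6 - \frac{15 - \left(4 - 41\right)}{2} = 6 - \frac{15 - -37}{2} = 6 - \frac{15 + 37}{2} = 6 - 26 = -20$)
$Y^{2} = \left(-20\right)^{2} = 400$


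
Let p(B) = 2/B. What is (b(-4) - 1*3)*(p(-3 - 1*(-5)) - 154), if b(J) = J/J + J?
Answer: 918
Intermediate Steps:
b(J) = 1 + J
(b(-4) - 1*3)*(p(-3 - 1*(-5)) - 154) = ((1 - 4) - 1*3)*(2/(-3 - 1*(-5)) - 154) = (-3 - 3)*(2/(-3 + 5) - 154) = -6*(2/2 - 154) = -6*(2*(1/2) - 154) = -6*(1 - 154) = -6*(-153) = 918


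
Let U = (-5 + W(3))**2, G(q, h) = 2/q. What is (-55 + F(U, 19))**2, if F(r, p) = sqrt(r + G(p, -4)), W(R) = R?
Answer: (1045 - sqrt(1482))**2/361 ≈ 2806.2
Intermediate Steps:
U = 4 (U = (-5 + 3)**2 = (-2)**2 = 4)
F(r, p) = sqrt(r + 2/p)
(-55 + F(U, 19))**2 = (-55 + sqrt(4 + 2/19))**2 = (-55 + sqrt(78/19))**2 = (-55 + sqrt(1482)/19)**2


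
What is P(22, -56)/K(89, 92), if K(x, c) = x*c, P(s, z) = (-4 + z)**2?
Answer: 900/2047 ≈ 0.43967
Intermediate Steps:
K(x, c) = c*x
P(22, -56)/K(89, 92) = (-4 - 56)**2/((92*89)) = (-60)**2/8188 = 3600*(1/8188) = 900/2047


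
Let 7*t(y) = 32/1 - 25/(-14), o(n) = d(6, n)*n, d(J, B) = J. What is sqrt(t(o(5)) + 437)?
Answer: 3*sqrt(9622)/14 ≈ 21.020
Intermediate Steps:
o(n) = 6*n
t(y) = 473/98 (t(y) = (32/1 - 25/(-14))/7 = (32*1 - 25*(-1/14))/7 = (32 + 25/14)/7 = (1/7)*(473/14) = 473/98)
sqrt(t(o(5)) + 437) = sqrt(473/98 + 437) = sqrt(43299/98) = 3*sqrt(9622)/14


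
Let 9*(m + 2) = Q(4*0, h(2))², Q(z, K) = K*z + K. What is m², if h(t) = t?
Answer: 196/81 ≈ 2.4198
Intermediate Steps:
Q(z, K) = K + K*z
m = -14/9 (m = -2 + (2*(1 + 4*0))²/9 = -2 + (2*(1 + 0))²/9 = -2 + (2*1)²/9 = -2 + (⅑)*2² = -2 + (⅑)*4 = -2 + 4/9 = -14/9 ≈ -1.5556)
m² = (-14/9)² = 196/81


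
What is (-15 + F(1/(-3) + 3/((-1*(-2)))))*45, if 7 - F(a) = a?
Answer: -825/2 ≈ -412.50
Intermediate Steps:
F(a) = 7 - a
(-15 + F(1/(-3) + 3/((-1*(-2)))))*45 = (-15 + (7 - (1/(-3) + 3/((-1*(-2))))))*45 = (-15 + (7 - (1*(-⅓) + 3/2)))*45 = (-15 + (7 - (-⅓ + 3*(½))))*45 = (-15 + (7 - (-⅓ + 3/2)))*45 = (-15 + (7 - 1*7/6))*45 = (-15 + (7 - 7/6))*45 = (-15 + 35/6)*45 = -55/6*45 = -825/2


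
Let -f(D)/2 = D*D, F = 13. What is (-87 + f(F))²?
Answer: 180625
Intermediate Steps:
f(D) = -2*D² (f(D) = -2*D*D = -2*D²)
(-87 + f(F))² = (-87 - 2*13²)² = (-87 - 2*169)² = (-87 - 338)² = (-425)² = 180625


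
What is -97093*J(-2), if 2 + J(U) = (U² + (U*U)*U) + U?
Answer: 776744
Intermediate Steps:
J(U) = -2 + U + U² + U³ (J(U) = -2 + ((U² + (U*U)*U) + U) = -2 + ((U² + U²*U) + U) = -2 + ((U² + U³) + U) = -2 + (U + U² + U³) = -2 + U + U² + U³)
-97093*J(-2) = -97093*(-2 - 2 + (-2)² + (-2)³) = -97093*(-2 - 2 + 4 - 8) = -97093*(-8) = 776744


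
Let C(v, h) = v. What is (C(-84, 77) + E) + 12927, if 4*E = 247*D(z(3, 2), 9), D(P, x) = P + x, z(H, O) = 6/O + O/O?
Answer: 54583/4 ≈ 13646.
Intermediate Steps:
z(H, O) = 1 + 6/O (z(H, O) = 6/O + 1 = 1 + 6/O)
E = 3211/4 (E = (247*((6 + 2)/2 + 9))/4 = (247*((½)*8 + 9))/4 = (247*(4 + 9))/4 = (247*13)/4 = (¼)*3211 = 3211/4 ≈ 802.75)
(C(-84, 77) + E) + 12927 = (-84 + 3211/4) + 12927 = 2875/4 + 12927 = 54583/4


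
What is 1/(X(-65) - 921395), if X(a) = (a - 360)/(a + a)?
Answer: -26/23956185 ≈ -1.0853e-6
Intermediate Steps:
X(a) = (-360 + a)/(2*a) (X(a) = (-360 + a)/((2*a)) = (-360 + a)*(1/(2*a)) = (-360 + a)/(2*a))
1/(X(-65) - 921395) = 1/((1/2)*(-360 - 65)/(-65) - 921395) = 1/((1/2)*(-1/65)*(-425) - 921395) = 1/(85/26 - 921395) = 1/(-23956185/26) = -26/23956185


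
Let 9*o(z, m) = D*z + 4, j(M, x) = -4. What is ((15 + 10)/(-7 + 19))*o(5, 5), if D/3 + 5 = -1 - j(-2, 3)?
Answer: -325/54 ≈ -6.0185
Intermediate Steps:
D = -6 (D = -15 + 3*(-1 - 1*(-4)) = -15 + 3*(-1 + 4) = -15 + 3*3 = -15 + 9 = -6)
o(z, m) = 4/9 - 2*z/3 (o(z, m) = (-6*z + 4)/9 = (4 - 6*z)/9 = 4/9 - 2*z/3)
((15 + 10)/(-7 + 19))*o(5, 5) = ((15 + 10)/(-7 + 19))*(4/9 - 2/3*5) = (25/12)*(4/9 - 10/3) = (25*(1/12))*(-26/9) = (25/12)*(-26/9) = -325/54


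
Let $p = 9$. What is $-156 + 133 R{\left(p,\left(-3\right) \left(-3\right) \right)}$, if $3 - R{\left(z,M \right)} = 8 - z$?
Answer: $376$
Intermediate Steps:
$R{\left(z,M \right)} = -5 + z$ ($R{\left(z,M \right)} = 3 - \left(8 - z\right) = 3 + \left(-8 + z\right) = -5 + z$)
$-156 + 133 R{\left(p,\left(-3\right) \left(-3\right) \right)} = -156 + 133 \left(-5 + 9\right) = -156 + 133 \cdot 4 = -156 + 532 = 376$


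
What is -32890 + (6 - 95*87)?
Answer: -41149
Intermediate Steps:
-32890 + (6 - 95*87) = -32890 + (6 - 8265) = -32890 - 8259 = -41149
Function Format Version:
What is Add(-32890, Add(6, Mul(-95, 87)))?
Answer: -41149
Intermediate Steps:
Add(-32890, Add(6, Mul(-95, 87))) = Add(-32890, Add(6, -8265)) = Add(-32890, -8259) = -41149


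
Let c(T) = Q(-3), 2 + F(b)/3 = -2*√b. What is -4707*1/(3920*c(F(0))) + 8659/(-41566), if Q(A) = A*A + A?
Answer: -9507401/23276960 ≈ -0.40845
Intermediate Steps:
F(b) = -6 - 6*√b (F(b) = -6 + 3*(-2*√b) = -6 - 6*√b)
Q(A) = A + A² (Q(A) = A² + A = A + A²)
c(T) = 6 (c(T) = -3*(1 - 3) = -3*(-2) = 6)
-4707*1/(3920*c(F(0))) + 8659/(-41566) = -4707/(6*3920) + 8659/(-41566) = -4707/23520 + 8659*(-1/41566) = -4707*1/23520 - 1237/5938 = -1569/7840 - 1237/5938 = -9507401/23276960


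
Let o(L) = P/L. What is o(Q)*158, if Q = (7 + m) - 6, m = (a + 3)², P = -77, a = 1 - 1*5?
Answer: -6083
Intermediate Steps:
a = -4 (a = 1 - 5 = -4)
m = 1 (m = (-4 + 3)² = (-1)² = 1)
Q = 2 (Q = (7 + 1) - 6 = 8 - 6 = 2)
o(L) = -77/L
o(Q)*158 = -77/2*158 = -6083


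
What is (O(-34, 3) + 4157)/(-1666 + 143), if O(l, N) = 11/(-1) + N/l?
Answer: -140961/51782 ≈ -2.7222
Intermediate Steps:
O(l, N) = -11 + N/l (O(l, N) = 11*(-1) + N/l = -11 + N/l)
(O(-34, 3) + 4157)/(-1666 + 143) = ((-11 + 3/(-34)) + 4157)/(-1666 + 143) = ((-11 + 3*(-1/34)) + 4157)/(-1523) = ((-11 - 3/34) + 4157)*(-1/1523) = (-377/34 + 4157)*(-1/1523) = (140961/34)*(-1/1523) = -140961/51782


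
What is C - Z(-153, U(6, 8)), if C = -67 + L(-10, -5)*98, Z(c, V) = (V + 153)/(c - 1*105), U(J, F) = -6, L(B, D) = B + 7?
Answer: -30997/86 ≈ -360.43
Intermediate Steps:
L(B, D) = 7 + B
Z(c, V) = (153 + V)/(-105 + c) (Z(c, V) = (153 + V)/(c - 105) = (153 + V)/(-105 + c))
C = -361 (C = -67 + (7 - 10)*98 = -67 - 3*98 = -67 - 294 = -361)
C - Z(-153, U(6, 8)) = -361 - (153 - 6)/(-105 - 153) = -361 - 147/(-258) = -361 - (-1)*147/258 = -361 - 1*(-49/86) = -361 + 49/86 = -30997/86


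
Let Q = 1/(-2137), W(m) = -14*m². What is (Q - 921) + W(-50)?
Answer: -76763178/2137 ≈ -35921.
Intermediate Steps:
Q = -1/2137 ≈ -0.00046795
(Q - 921) + W(-50) = (-1/2137 - 921) - 14*(-50)² = -1968178/2137 - 14*2500 = -1968178/2137 - 35000 = -76763178/2137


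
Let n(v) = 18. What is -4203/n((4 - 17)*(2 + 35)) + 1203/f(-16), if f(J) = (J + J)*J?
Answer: -118349/512 ≈ -231.15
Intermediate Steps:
f(J) = 2*J² (f(J) = (2*J)*J = 2*J²)
-4203/n((4 - 17)*(2 + 35)) + 1203/f(-16) = -4203/18 + 1203/((2*(-16)²)) = -4203*1/18 + 1203/((2*256)) = -467/2 + 1203/512 = -118349/512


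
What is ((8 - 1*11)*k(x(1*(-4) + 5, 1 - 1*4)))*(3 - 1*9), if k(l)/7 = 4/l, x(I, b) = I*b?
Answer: -168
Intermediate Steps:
k(l) = 28/l (k(l) = 7*(4/l) = 28/l)
((8 - 1*11)*k(x(1*(-4) + 5, 1 - 1*4)))*(3 - 1*9) = ((8 - 1*11)*(28/(((1*(-4) + 5)*(1 - 1*4)))))*(3 - 1*9) = ((8 - 11)*(28/(((-4 + 5)*(1 - 4)))))*(3 - 9) = -84/(1*(-3))*(-6) = -84/(-3)*(-6) = -84*(-1)/3*(-6) = -3*(-28/3)*(-6) = 28*(-6) = -168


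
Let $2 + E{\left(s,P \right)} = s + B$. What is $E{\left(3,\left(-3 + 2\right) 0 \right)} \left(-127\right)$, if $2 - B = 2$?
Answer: $-127$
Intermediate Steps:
$B = 0$ ($B = 2 - 2 = 0$)
$E{\left(s,P \right)} = -2 + s$ ($E{\left(s,P \right)} = -2 + \left(s + 0\right) = -2 + s$)
$E{\left(3,\left(-3 + 2\right) 0 \right)} \left(-127\right) = \left(-2 + 3\right) \left(-127\right) = 1 \left(-127\right) = -127$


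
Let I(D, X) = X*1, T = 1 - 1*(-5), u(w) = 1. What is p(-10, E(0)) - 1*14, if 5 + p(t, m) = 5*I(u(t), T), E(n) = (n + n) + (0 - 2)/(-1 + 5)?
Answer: 11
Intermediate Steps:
E(n) = -½ + 2*n (E(n) = 2*n - 2/4 = 2*n - 2*¼ = 2*n - ½ = -½ + 2*n)
T = 6 (T = 1 + 5 = 6)
I(D, X) = X
p(t, m) = 25 (p(t, m) = -5 + 5*6 = -5 + 30 = 25)
p(-10, E(0)) - 1*14 = 25 - 1*14 = 25 - 14 = 11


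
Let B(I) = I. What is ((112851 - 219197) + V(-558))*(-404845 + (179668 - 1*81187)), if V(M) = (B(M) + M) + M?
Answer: 33093439280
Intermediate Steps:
V(M) = 3*M (V(M) = (M + M) + M = 2*M + M = 3*M)
((112851 - 219197) + V(-558))*(-404845 + (179668 - 1*81187)) = ((112851 - 219197) + 3*(-558))*(-404845 + (179668 - 1*81187)) = (-106346 - 1674)*(-404845 + (179668 - 81187)) = -108020*(-404845 + 98481) = -108020*(-306364) = 33093439280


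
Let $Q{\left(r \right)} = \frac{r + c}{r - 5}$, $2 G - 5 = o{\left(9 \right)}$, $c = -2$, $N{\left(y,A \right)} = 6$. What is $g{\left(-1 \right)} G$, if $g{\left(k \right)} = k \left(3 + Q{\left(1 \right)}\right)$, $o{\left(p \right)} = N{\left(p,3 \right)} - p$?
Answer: $- \frac{13}{4} \approx -3.25$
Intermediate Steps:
$o{\left(p \right)} = 6 - p$
$G = 1$ ($G = \frac{5}{2} + \frac{6 - 9}{2} = \frac{5}{2} + \frac{1}{2} \left(-3\right) = \frac{5}{2} - \frac{3}{2} = 1$)
$Q{\left(r \right)} = \frac{-2 + r}{-5 + r}$ ($Q{\left(r \right)} = \frac{r - 2}{r - 5} = \frac{-2 + r}{-5 + r}$)
$g{\left(k \right)} = \frac{13 k}{4}$ ($g{\left(k \right)} = k \left(3 + \frac{-2 + 1}{-5 + 1}\right) = k \left(3 + \frac{1}{-4} \left(-1\right)\right) = k \left(3 - - \frac{1}{4}\right) = k \left(3 + \frac{1}{4}\right) = k \frac{13}{4} = \frac{13 k}{4}$)
$g{\left(-1 \right)} G = \frac{13}{4} \left(-1\right) 1 = \left(- \frac{13}{4}\right) 1 = - \frac{13}{4}$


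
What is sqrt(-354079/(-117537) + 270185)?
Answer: 2*sqrt(933158225522922)/117537 ≈ 519.80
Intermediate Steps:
sqrt(-354079/(-117537) + 270185) = sqrt(-354079*(-1/117537) + 270185) = sqrt(354079/117537 + 270185) = sqrt(31757088424/117537) = 2*sqrt(933158225522922)/117537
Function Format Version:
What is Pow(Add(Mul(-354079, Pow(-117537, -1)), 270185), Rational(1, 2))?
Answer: Mul(Rational(2, 117537), Pow(933158225522922, Rational(1, 2))) ≈ 519.80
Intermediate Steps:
Pow(Add(Mul(-354079, Pow(-117537, -1)), 270185), Rational(1, 2)) = Pow(Add(Mul(-354079, Rational(-1, 117537)), 270185), Rational(1, 2)) = Pow(Add(Rational(354079, 117537), 270185), Rational(1, 2)) = Pow(Rational(31757088424, 117537), Rational(1, 2)) = Mul(Rational(2, 117537), Pow(933158225522922, Rational(1, 2)))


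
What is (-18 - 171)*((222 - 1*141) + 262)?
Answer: -64827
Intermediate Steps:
(-18 - 171)*((222 - 1*141) + 262) = -189*((222 - 141) + 262) = -189*(81 + 262) = -189*343 = -64827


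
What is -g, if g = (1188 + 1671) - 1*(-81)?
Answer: -2940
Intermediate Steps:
g = 2940 (g = 2859 + 81 = 2940)
-g = -1*2940 = -2940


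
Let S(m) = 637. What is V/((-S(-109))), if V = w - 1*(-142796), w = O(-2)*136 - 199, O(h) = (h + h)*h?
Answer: -143685/637 ≈ -225.57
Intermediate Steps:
O(h) = 2*h² (O(h) = (2*h)*h = 2*h²)
w = 889 (w = (2*(-2)²)*136 - 199 = (2*4)*136 - 199 = 8*136 - 199 = 1088 - 199 = 889)
V = 143685 (V = 889 - 1*(-142796) = 889 + 142796 = 143685)
V/((-S(-109))) = 143685/((-1*637)) = 143685/(-637) = 143685*(-1/637) = -143685/637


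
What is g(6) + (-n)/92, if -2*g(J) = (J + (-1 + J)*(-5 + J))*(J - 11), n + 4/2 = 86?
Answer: 1223/46 ≈ 26.587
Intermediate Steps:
n = 84 (n = -2 + 86 = 84)
g(J) = -(-11 + J)*(J + (-1 + J)*(-5 + J))/2 (g(J) = -(J + (-1 + J)*(-5 + J))*(J - 11)/2 = -(J + (-1 + J)*(-5 + J))*(-11 + J)/2 = -(-11 + J)*(J + (-1 + J)*(-5 + J))/2)
g(6) + (-n)/92 = (55/2 - 30*6 + 8*6² - ½*6³) + (-1*84)/92 = (55/2 - 180 + 8*36 - ½*216) + (1/92)*(-84) = (55/2 - 180 + 288 - 108) - 21/23 = 55/2 - 21/23 = 1223/46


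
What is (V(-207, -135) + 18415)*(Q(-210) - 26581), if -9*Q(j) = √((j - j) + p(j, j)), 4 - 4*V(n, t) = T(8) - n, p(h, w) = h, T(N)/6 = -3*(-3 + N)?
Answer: -1954952807/4 - 73547*I*√210/36 ≈ -4.8874e+8 - 29605.0*I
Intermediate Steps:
T(N) = 54 - 18*N (T(N) = 6*(-3*(-3 + N)) = 6*(9 - 3*N) = 54 - 18*N)
V(n, t) = 47/2 + n/4 (V(n, t) = 1 - ((54 - 18*8) - n)/4 = 1 - ((54 - 144) - n)/4 = 1 - (-90 - n)/4 = 1 + (45/2 + n/4) = 47/2 + n/4)
Q(j) = -√j/9 (Q(j) = -√((j - j) + j)/9 = -√(0 + j)/9 = -√j/9)
(V(-207, -135) + 18415)*(Q(-210) - 26581) = ((47/2 + (¼)*(-207)) + 18415)*(-I*√210/9 - 26581) = ((47/2 - 207/4) + 18415)*(-I*√210/9 - 26581) = (-113/4 + 18415)*(-I*√210/9 - 26581) = 73547*(-26581 - I*√210/9)/4 = -1954952807/4 - 73547*I*√210/36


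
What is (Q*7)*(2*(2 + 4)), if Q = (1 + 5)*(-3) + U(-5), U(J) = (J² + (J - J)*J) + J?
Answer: 168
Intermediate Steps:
U(J) = J + J² (U(J) = (J² + 0*J) + J = (J² + 0) + J = J² + J = J + J²)
Q = 2 (Q = (1 + 5)*(-3) - 5*(1 - 5) = 6*(-3) - 5*(-4) = -18 + 20 = 2)
(Q*7)*(2*(2 + 4)) = (2*7)*(2*(2 + 4)) = 14*(2*6) = 14*12 = 168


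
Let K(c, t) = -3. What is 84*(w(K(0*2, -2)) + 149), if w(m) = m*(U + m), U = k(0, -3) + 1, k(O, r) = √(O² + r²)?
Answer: 12264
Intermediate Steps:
U = 4 (U = √(0² + (-3)²) + 1 = √(0 + 9) + 1 = √9 + 1 = 3 + 1 = 4)
w(m) = m*(4 + m)
84*(w(K(0*2, -2)) + 149) = 84*(-3*(4 - 3) + 149) = 84*(-3*1 + 149) = 84*(-3 + 149) = 84*146 = 12264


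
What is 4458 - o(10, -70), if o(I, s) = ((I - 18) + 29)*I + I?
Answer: 4238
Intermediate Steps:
o(I, s) = I + I*(11 + I) (o(I, s) = ((-18 + I) + 29)*I + I = (11 + I)*I + I = I*(11 + I) + I = I + I*(11 + I))
4458 - o(10, -70) = 4458 - 10*(12 + 10) = 4458 - 10*22 = 4458 - 1*220 = 4458 - 220 = 4238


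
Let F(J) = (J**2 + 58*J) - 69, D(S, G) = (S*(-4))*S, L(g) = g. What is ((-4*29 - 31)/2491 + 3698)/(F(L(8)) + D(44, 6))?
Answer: -9211571/18146935 ≈ -0.50761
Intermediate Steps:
D(S, G) = -4*S**2 (D(S, G) = (-4*S)*S = -4*S**2)
F(J) = -69 + J**2 + 58*J
((-4*29 - 31)/2491 + 3698)/(F(L(8)) + D(44, 6)) = ((-4*29 - 31)/2491 + 3698)/((-69 + 8**2 + 58*8) - 4*44**2) = ((-116 - 31)*(1/2491) + 3698)/((-69 + 64 + 464) - 4*1936) = (-147*1/2491 + 3698)/(459 - 7744) = (-147/2491 + 3698)/(-7285) = (9211571/2491)*(-1/7285) = -9211571/18146935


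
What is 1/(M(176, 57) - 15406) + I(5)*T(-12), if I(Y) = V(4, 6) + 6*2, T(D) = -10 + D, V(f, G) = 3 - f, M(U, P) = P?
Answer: -3714459/15349 ≈ -242.00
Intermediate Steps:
I(Y) = 11 (I(Y) = (3 - 1*4) + 6*2 = (3 - 4) + 12 = -1 + 12 = 11)
1/(M(176, 57) - 15406) + I(5)*T(-12) = 1/(57 - 15406) + 11*(-10 - 12) = 1/(-15349) + 11*(-22) = -1/15349 - 242 = -3714459/15349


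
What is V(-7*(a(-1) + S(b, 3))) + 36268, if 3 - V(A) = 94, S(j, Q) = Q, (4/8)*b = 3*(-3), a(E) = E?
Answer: 36177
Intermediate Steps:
b = -18 (b = 2*(3*(-3)) = 2*(-9) = -18)
V(A) = -91 (V(A) = 3 - 1*94 = 3 - 94 = -91)
V(-7*(a(-1) + S(b, 3))) + 36268 = -91 + 36268 = 36177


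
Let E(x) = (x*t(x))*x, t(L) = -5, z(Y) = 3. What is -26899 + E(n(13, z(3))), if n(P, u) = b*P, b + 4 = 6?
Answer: -30279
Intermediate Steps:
b = 2 (b = -4 + 6 = 2)
n(P, u) = 2*P
E(x) = -5*x² (E(x) = (x*(-5))*x = (-5*x)*x = -5*x²)
-26899 + E(n(13, z(3))) = -26899 - 5*(2*13)² = -26899 - 5*26² = -26899 - 5*676 = -26899 - 3380 = -30279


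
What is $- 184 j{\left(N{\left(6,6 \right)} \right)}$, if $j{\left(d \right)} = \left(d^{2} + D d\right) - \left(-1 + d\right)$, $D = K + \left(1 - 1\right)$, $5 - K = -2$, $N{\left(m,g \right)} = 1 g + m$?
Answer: $-39928$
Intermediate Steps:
$N{\left(m,g \right)} = g + m$
$K = 7$ ($K = 5 - -2 = 5 + 2 = 7$)
$D = 7$ ($D = 7 + \left(1 - 1\right) = 7 + 0 = 7$)
$j{\left(d \right)} = 1 + d^{2} + 6 d$ ($j{\left(d \right)} = \left(d^{2} + 7 d\right) - \left(-1 + d\right) = 1 + d^{2} + 6 d$)
$- 184 j{\left(N{\left(6,6 \right)} \right)} = - 184 \left(1 + \left(6 + 6\right)^{2} + 6 \left(6 + 6\right)\right) = - 184 \left(1 + 12^{2} + 6 \cdot 12\right) = - 184 \left(1 + 144 + 72\right) = \left(-184\right) 217 = -39928$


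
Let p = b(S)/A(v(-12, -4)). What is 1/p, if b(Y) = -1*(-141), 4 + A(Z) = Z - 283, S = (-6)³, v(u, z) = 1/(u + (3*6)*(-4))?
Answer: -24109/11844 ≈ -2.0355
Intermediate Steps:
v(u, z) = 1/(-72 + u) (v(u, z) = 1/(u + 18*(-4)) = 1/(u - 72) = 1/(-72 + u))
S = -216
A(Z) = -287 + Z (A(Z) = -4 + (Z - 283) = -4 + (-283 + Z) = -287 + Z)
b(Y) = 141
p = -11844/24109 (p = 141/(-287 + 1/(-72 - 12)) = 141/(-287 + 1/(-84)) = 141/(-287 - 1/84) = 141/(-24109/84) = 141*(-84/24109) = -11844/24109 ≈ -0.49127)
1/p = 1/(-11844/24109) = -24109/11844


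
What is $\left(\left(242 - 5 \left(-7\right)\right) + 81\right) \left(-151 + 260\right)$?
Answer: $39022$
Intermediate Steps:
$\left(\left(242 - 5 \left(-7\right)\right) + 81\right) \left(-151 + 260\right) = \left(\left(242 - -35\right) + 81\right) 109 = \left(\left(242 + 35\right) + 81\right) 109 = \left(277 + 81\right) 109 = 358 \cdot 109 = 39022$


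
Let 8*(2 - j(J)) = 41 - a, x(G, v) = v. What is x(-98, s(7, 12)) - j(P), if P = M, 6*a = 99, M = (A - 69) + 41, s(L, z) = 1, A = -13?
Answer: 33/16 ≈ 2.0625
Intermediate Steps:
M = -41 (M = (-13 - 69) + 41 = -82 + 41 = -41)
a = 33/2 (a = (⅙)*99 = 33/2 ≈ 16.500)
P = -41
j(J) = -17/16 (j(J) = 2 - (41 - 1*33/2)/8 = 2 - (41 - 33/2)/8 = 2 - ⅛*49/2 = 2 - 49/16 = -17/16)
x(-98, s(7, 12)) - j(P) = 1 - 1*(-17/16) = 1 + 17/16 = 33/16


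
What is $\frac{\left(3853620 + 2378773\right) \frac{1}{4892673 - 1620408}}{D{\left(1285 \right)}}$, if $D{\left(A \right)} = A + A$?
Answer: $\frac{6232393}{8409721050} \approx 0.00074109$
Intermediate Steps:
$D{\left(A \right)} = 2 A$
$\frac{\left(3853620 + 2378773\right) \frac{1}{4892673 - 1620408}}{D{\left(1285 \right)}} = \frac{\left(3853620 + 2378773\right) \frac{1}{4892673 - 1620408}}{2 \cdot 1285} = \frac{6232393 \cdot \frac{1}{3272265}}{2570} = 6232393 \cdot \frac{1}{3272265} \cdot \frac{1}{2570} = \frac{6232393}{3272265} \cdot \frac{1}{2570} = \frac{6232393}{8409721050}$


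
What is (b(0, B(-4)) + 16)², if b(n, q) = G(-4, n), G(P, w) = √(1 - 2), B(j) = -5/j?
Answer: (16 + I)² ≈ 255.0 + 32.0*I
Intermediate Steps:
G(P, w) = I (G(P, w) = √(-1) = I)
b(n, q) = I
(b(0, B(-4)) + 16)² = (I + 16)² = (16 + I)²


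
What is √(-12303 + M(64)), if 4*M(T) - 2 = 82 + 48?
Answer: I*√12270 ≈ 110.77*I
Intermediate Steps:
M(T) = 33 (M(T) = ½ + (82 + 48)/4 = ½ + (¼)*130 = ½ + 65/2 = 33)
√(-12303 + M(64)) = √(-12303 + 33) = √(-12270) = I*√12270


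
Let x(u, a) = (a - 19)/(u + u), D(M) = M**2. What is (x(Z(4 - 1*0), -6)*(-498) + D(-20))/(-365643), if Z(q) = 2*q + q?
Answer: -1225/487524 ≈ -0.0025127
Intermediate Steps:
Z(q) = 3*q
x(u, a) = (-19 + a)/(2*u) (x(u, a) = (-19 + a)/((2*u)) = (-19 + a)*(1/(2*u)) = (-19 + a)/(2*u))
(x(Z(4 - 1*0), -6)*(-498) + D(-20))/(-365643) = (((-19 - 6)/(2*((3*(4 - 1*0)))))*(-498) + (-20)**2)/(-365643) = (((1/2)*(-25)/(3*(4 + 0)))*(-498) + 400)*(-1/365643) = (((1/2)*(-25)/(3*4))*(-498) + 400)*(-1/365643) = (((1/2)*(-25)/12)*(-498) + 400)*(-1/365643) = (((1/2)*(1/12)*(-25))*(-498) + 400)*(-1/365643) = (-25/24*(-498) + 400)*(-1/365643) = (2075/4 + 400)*(-1/365643) = (3675/4)*(-1/365643) = -1225/487524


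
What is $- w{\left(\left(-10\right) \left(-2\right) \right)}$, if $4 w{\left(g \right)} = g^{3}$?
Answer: $-2000$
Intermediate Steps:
$w{\left(g \right)} = \frac{g^{3}}{4}$
$- w{\left(\left(-10\right) \left(-2\right) \right)} = - \frac{\left(\left(-10\right) \left(-2\right)\right)^{3}}{4} = - \frac{20^{3}}{4} = - \frac{8000}{4} = \left(-1\right) 2000 = -2000$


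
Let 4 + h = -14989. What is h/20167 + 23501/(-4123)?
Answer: -10933894/1696909 ≈ -6.4434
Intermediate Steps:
h = -14993 (h = -4 - 14989 = -14993)
h/20167 + 23501/(-4123) = -14993/20167 + 23501/(-4123) = -14993*1/20167 + 23501*(-1/4123) = -14993/20167 - 23501/4123 = -10933894/1696909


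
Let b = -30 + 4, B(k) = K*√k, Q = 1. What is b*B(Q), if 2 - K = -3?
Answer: -130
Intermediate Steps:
K = 5 (K = 2 - 1*(-3) = 2 + 3 = 5)
B(k) = 5*√k
b = -26
b*B(Q) = -130*√1 = -130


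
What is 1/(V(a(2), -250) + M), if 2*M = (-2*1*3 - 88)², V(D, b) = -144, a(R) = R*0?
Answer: 1/4274 ≈ 0.00023397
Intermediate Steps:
a(R) = 0
M = 4418 (M = (-2*1*3 - 88)²/2 = (-2*3 - 88)²/2 = (-6 - 88)²/2 = (½)*(-94)² = (½)*8836 = 4418)
1/(V(a(2), -250) + M) = 1/(-144 + 4418) = 1/4274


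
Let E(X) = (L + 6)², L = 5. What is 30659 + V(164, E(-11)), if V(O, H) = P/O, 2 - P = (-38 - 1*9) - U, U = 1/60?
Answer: 301687501/9840 ≈ 30659.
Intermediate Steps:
U = 1/60 ≈ 0.016667
P = 2941/60 (P = 2 - ((-38 - 1*9) - 1*1/60) = 2 - ((-38 - 9) - 1/60) = 2 - (-47 - 1/60) = 2 - 1*(-2821/60) = 2 + 2821/60 = 2941/60 ≈ 49.017)
E(X) = 121 (E(X) = (5 + 6)² = 11² = 121)
V(O, H) = 2941/(60*O)
30659 + V(164, E(-11)) = 30659 + (2941/60)/164 = 30659 + (2941/60)*(1/164) = 30659 + 2941/9840 = 301687501/9840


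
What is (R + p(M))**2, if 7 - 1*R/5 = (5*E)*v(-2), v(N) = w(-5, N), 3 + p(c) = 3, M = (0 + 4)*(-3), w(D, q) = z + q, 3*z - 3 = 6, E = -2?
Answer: 7225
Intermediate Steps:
z = 3 (z = 1 + (1/3)*6 = 1 + 2 = 3)
w(D, q) = 3 + q
M = -12 (M = 4*(-3) = -12)
p(c) = 0 (p(c) = -3 + 3 = 0)
v(N) = 3 + N
R = 85 (R = 35 - 5*5*(-2)*(3 - 2) = 35 - (-50) = 35 - 5*(-10) = 35 + 50 = 85)
(R + p(M))**2 = (85 + 0)**2 = 85**2 = 7225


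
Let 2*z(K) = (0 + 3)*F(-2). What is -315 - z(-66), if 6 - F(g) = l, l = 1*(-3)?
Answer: -657/2 ≈ -328.50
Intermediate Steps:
l = -3
F(g) = 9 (F(g) = 6 - 1*(-3) = 6 + 3 = 9)
z(K) = 27/2 (z(K) = ((0 + 3)*9)/2 = (3*9)/2 = (½)*27 = 27/2)
-315 - z(-66) = -315 - 1*27/2 = -315 - 27/2 = -657/2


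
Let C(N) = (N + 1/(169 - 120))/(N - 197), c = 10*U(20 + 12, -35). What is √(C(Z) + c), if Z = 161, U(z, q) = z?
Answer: √556590/42 ≈ 17.763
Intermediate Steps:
c = 320 (c = 10*(20 + 12) = 10*32 = 320)
C(N) = (1/49 + N)/(-197 + N) (C(N) = (N + 1/49)/(-197 + N) = (1/49 + N)/(-197 + N))
√(C(Z) + c) = √((1/49 + 161)/(-197 + 161) + 320) = √((7890/49)/(-36) + 320) = √(-1/36*7890/49 + 320) = √(-1315/294 + 320) = √(92765/294) = √556590/42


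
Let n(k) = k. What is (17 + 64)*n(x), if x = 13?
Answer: 1053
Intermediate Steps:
(17 + 64)*n(x) = (17 + 64)*13 = 81*13 = 1053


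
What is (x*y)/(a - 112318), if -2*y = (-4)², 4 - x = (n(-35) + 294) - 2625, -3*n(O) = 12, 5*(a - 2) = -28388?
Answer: 11695/73746 ≈ 0.15858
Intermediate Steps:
a = -28378/5 (a = 2 + (⅕)*(-28388) = 2 - 28388/5 = -28378/5 ≈ -5675.6)
n(O) = -4 (n(O) = -⅓*12 = -4)
x = 2339 (x = 4 - ((-4 + 294) - 2625) = 4 - (290 - 2625) = 4 - 1*(-2335) = 4 + 2335 = 2339)
y = -8 (y = -½*(-4)² = -½*16 = -8)
(x*y)/(a - 112318) = (2339*(-8))/(-28378/5 - 112318) = -18712/(-589968/5) = -18712*(-5/589968) = 11695/73746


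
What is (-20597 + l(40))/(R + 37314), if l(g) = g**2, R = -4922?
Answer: -18997/32392 ≈ -0.58647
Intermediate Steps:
(-20597 + l(40))/(R + 37314) = (-20597 + 40**2)/(-4922 + 37314) = (-20597 + 1600)/32392 = -18997*1/32392 = -18997/32392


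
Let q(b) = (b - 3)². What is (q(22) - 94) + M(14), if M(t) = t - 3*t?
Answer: 239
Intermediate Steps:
q(b) = (-3 + b)²
M(t) = -2*t
(q(22) - 94) + M(14) = ((-3 + 22)² - 94) - 2*14 = (19² - 94) - 28 = (361 - 94) - 28 = 267 - 28 = 239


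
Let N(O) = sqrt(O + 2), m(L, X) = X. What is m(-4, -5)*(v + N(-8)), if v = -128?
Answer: 640 - 5*I*sqrt(6) ≈ 640.0 - 12.247*I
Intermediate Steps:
N(O) = sqrt(2 + O)
m(-4, -5)*(v + N(-8)) = -5*(-128 + sqrt(2 - 8)) = -5*(-128 + sqrt(-6)) = -5*(-128 + I*sqrt(6)) = 640 - 5*I*sqrt(6)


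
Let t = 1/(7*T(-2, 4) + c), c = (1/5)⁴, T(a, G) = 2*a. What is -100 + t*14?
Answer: -1758650/17499 ≈ -100.50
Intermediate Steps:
c = 1/625 (c = (⅕)⁴ = 1/625 ≈ 0.0016000)
t = -625/17499 (t = 1/(7*(2*(-2)) + 1/625) = 1/(7*(-4) + 1/625) = 1/(-28 + 1/625) = 1/(-17499/625) = -625/17499 ≈ -0.035716)
-100 + t*14 = -100 - 625/17499*14 = -100 - 8750/17499 = -1758650/17499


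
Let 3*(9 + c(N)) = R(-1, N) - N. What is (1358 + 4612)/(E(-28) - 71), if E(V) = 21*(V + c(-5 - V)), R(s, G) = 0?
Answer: -5970/1009 ≈ -5.9167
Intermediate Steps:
c(N) = -9 - N/3 (c(N) = -9 + (0 - N)/3 = -9 + (-N)/3 = -9 - N/3)
E(V) = -154 + 28*V (E(V) = 21*(V + (-9 - (-5 - V)/3)) = 21*(V + (-9 + (5/3 + V/3))) = 21*(V + (-22/3 + V/3)) = 21*(-22/3 + 4*V/3) = -154 + 28*V)
(1358 + 4612)/(E(-28) - 71) = (1358 + 4612)/((-154 + 28*(-28)) - 71) = 5970/((-154 - 784) - 71) = 5970/(-938 - 71) = 5970/(-1009) = 5970*(-1/1009) = -5970/1009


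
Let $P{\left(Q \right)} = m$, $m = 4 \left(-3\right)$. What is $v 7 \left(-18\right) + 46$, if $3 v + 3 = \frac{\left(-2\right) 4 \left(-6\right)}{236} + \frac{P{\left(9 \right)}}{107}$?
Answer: $\frac{1061644}{6313} \approx 168.17$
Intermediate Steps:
$m = -12$
$P{\left(Q \right)} = -12$
$v = - \frac{6121}{6313}$ ($v = -1 + \frac{\frac{\left(-2\right) 4 \left(-6\right)}{236} - \frac{12}{107}}{3} = -1 + \frac{\left(-8\right) \left(-6\right) \frac{1}{236} - \frac{12}{107}}{3} = -1 + \frac{48 \cdot \frac{1}{236} - \frac{12}{107}}{3} = -1 + \frac{\frac{12}{59} - \frac{12}{107}}{3} = -1 + \frac{1}{3} \cdot \frac{576}{6313} = -1 + \frac{192}{6313} = - \frac{6121}{6313} \approx -0.96959$)
$v 7 \left(-18\right) + 46 = - \frac{6121 \cdot 7 \left(-18\right)}{6313} + 46 = \left(- \frac{6121}{6313}\right) \left(-126\right) + 46 = \frac{771246}{6313} + 46 = \frac{1061644}{6313}$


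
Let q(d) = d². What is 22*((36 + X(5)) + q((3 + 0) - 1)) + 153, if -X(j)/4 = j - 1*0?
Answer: 593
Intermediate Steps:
X(j) = -4*j (X(j) = -4*(j - 1*0) = -4*(j + 0) = -4*j)
22*((36 + X(5)) + q((3 + 0) - 1)) + 153 = 22*((36 - 4*5) + ((3 + 0) - 1)²) + 153 = 22*((36 - 20) + (3 - 1)²) + 153 = 22*(16 + 2²) + 153 = 22*(16 + 4) + 153 = 22*20 + 153 = 440 + 153 = 593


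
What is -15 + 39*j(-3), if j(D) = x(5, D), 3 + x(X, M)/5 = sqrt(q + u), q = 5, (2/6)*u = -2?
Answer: -600 + 195*I ≈ -600.0 + 195.0*I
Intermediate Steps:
u = -6 (u = 3*(-2) = -6)
x(X, M) = -15 + 5*I (x(X, M) = -15 + 5*sqrt(5 - 6) = -15 + 5*sqrt(-1) = -15 + 5*I)
j(D) = -15 + 5*I
-15 + 39*j(-3) = -15 + 39*(-15 + 5*I) = -15 + (-585 + 195*I) = -600 + 195*I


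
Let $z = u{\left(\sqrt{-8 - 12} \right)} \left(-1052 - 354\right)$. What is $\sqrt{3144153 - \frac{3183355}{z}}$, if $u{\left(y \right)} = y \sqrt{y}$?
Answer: $\frac{\sqrt{68869527312 - 2479666 \sqrt{2} \sqrt[4]{5} \sqrt{i}}}{148} \approx 1773.1 - 0.047736 i$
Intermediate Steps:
$u{\left(y \right)} = y^{\frac{3}{2}}$
$z = - 2812 \sqrt{2} \cdot 5^{\frac{3}{4}} i^{\frac{3}{2}}$ ($z = \left(\sqrt{-8 - 12}\right)^{\frac{3}{2}} \left(-1052 - 354\right) = \left(\sqrt{-20}\right)^{\frac{3}{2}} \left(-1406\right) = \left(2 i \sqrt{5}\right)^{\frac{3}{2}} \left(-1406\right) = 2 \sqrt{2} \cdot 5^{\frac{3}{4}} i^{\frac{3}{2}} \left(-1406\right) = - 2812 \sqrt{2} \cdot 5^{\frac{3}{4}} i^{\frac{3}{2}} \approx 9402.5 - 9402.5 i$)
$\sqrt{3144153 - \frac{3183355}{z}} = \sqrt{3144153 - \frac{3183355}{\left(-2812\right) \sqrt{2} \cdot 5^{\frac{3}{4}} i^{\frac{3}{2}}}} = \sqrt{3144153 - 3183355 \frac{\sqrt{2} \sqrt[4]{5} \sqrt{i}}{28120}} = \sqrt{3144153 - \frac{33509 \sqrt{2} \sqrt[4]{5} \sqrt{i}}{296}}$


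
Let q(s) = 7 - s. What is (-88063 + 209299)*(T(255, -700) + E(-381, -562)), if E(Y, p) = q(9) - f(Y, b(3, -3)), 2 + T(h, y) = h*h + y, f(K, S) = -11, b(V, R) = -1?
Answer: 7799354352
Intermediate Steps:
T(h, y) = -2 + y + h² (T(h, y) = -2 + (h*h + y) = -2 + (h² + y) = -2 + (y + h²) = -2 + y + h²)
E(Y, p) = 9 (E(Y, p) = (7 - 1*9) - 1*(-11) = (7 - 9) + 11 = -2 + 11 = 9)
(-88063 + 209299)*(T(255, -700) + E(-381, -562)) = (-88063 + 209299)*((-2 - 700 + 255²) + 9) = 121236*((-2 - 700 + 65025) + 9) = 121236*(64323 + 9) = 121236*64332 = 7799354352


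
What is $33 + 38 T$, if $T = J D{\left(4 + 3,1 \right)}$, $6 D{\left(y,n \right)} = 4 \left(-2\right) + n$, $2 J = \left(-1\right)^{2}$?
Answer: $\frac{65}{6} \approx 10.833$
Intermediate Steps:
$J = \frac{1}{2}$ ($J = \frac{\left(-1\right)^{2}}{2} = \frac{1}{2} \cdot 1 = \frac{1}{2} \approx 0.5$)
$D{\left(y,n \right)} = - \frac{4}{3} + \frac{n}{6}$ ($D{\left(y,n \right)} = \frac{4 \left(-2\right) + n}{6} = \frac{-8 + n}{6} = - \frac{4}{3} + \frac{n}{6}$)
$T = - \frac{7}{12}$ ($T = \frac{- \frac{4}{3} + \frac{1}{6} \cdot 1}{2} = \frac{- \frac{4}{3} + \frac{1}{6}}{2} = \frac{1}{2} \left(- \frac{7}{6}\right) = - \frac{7}{12} \approx -0.58333$)
$33 + 38 T = 33 + 38 \left(- \frac{7}{12}\right) = 33 - \frac{133}{6} = \frac{65}{6}$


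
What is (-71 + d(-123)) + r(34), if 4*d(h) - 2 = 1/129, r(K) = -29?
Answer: -51341/516 ≈ -99.498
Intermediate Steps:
d(h) = 259/516 (d(h) = 1/2 + (1/4)/129 = 1/2 + (1/4)*(1/129) = 1/2 + 1/516 = 259/516)
(-71 + d(-123)) + r(34) = (-71 + 259/516) - 29 = -36377/516 - 29 = -51341/516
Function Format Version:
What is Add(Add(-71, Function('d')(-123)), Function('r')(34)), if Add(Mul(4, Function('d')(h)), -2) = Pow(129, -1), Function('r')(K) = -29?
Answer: Rational(-51341, 516) ≈ -99.498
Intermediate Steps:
Function('d')(h) = Rational(259, 516) (Function('d')(h) = Add(Rational(1, 2), Mul(Rational(1, 4), Pow(129, -1))) = Add(Rational(1, 2), Mul(Rational(1, 4), Rational(1, 129))) = Add(Rational(1, 2), Rational(1, 516)) = Rational(259, 516))
Add(Add(-71, Function('d')(-123)), Function('r')(34)) = Add(Add(-71, Rational(259, 516)), -29) = Add(Rational(-36377, 516), -29) = Rational(-51341, 516)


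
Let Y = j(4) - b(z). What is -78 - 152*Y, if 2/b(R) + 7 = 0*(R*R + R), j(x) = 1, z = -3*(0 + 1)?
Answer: -1914/7 ≈ -273.43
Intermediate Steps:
z = -3 (z = -3*1 = -3)
b(R) = -2/7 (b(R) = 2/(-7 + 0*(R*R + R)) = 2/(-7 + 0*(R**2 + R)) = 2/(-7 + 0*(R + R**2)) = 2/(-7 + 0) = 2/(-7) = 2*(-1/7) = -2/7)
Y = 9/7 (Y = 1 - 1*(-2/7) = 1 + 2/7 = 9/7 ≈ 1.2857)
-78 - 152*Y = -78 - 152*9/7 = -78 - 1368/7 = -1914/7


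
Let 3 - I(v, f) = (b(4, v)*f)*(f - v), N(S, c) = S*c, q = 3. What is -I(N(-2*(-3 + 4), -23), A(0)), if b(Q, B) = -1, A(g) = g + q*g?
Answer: -3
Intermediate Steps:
A(g) = 4*g (A(g) = g + 3*g = 4*g)
I(v, f) = 3 + f*(f - v) (I(v, f) = 3 - (-f)*(f - v) = 3 - (-1)*f*(f - v) = 3 + f*(f - v))
-I(N(-2*(-3 + 4), -23), A(0)) = -(3 + (4*0)**2 - 4*0*-2*(-3 + 4)*(-23)) = -(3 + 0**2 - 1*0*-2*1*(-23)) = -(3 + 0 - 1*0*(-2*(-23))) = -(3 + 0 - 1*0*46) = -(3 + 0 + 0) = -1*3 = -3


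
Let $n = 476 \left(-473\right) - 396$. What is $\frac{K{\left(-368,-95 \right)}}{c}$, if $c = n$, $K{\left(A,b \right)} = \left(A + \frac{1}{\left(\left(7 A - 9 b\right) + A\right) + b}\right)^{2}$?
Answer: $- \frac{645954586369}{1075812401664} \approx -0.60043$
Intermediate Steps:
$K{\left(A,b \right)} = \left(A + \frac{1}{- 8 b + 8 A}\right)^{2}$ ($K{\left(A,b \right)} = \left(A + \frac{1}{\left(\left(- 9 b + 7 A\right) + A\right) + b}\right)^{2} = \left(A + \frac{1}{\left(- 9 b + 8 A\right) + b}\right)^{2} = \left(A + \frac{1}{- 8 b + 8 A}\right)^{2}$)
$n = -225544$ ($n = -225148 - 396 = -225544$)
$c = -225544$
$\frac{K{\left(-368,-95 \right)}}{c} = \frac{\frac{1}{64} \frac{1}{\left(-368 - -95\right)^{2}} \left(1 + 8 \left(-368\right)^{2} - \left(-2944\right) \left(-95\right)\right)^{2}}{-225544} = \frac{\left(1 + 8 \cdot 135424 - 279680\right)^{2}}{64 \left(-368 + 95\right)^{2}} \left(- \frac{1}{225544}\right) = \frac{\left(1 + 1083392 - 279680\right)^{2}}{64 \cdot 74529} \left(- \frac{1}{225544}\right) = \frac{1}{64} \cdot \frac{1}{74529} \cdot 803713^{2} \left(- \frac{1}{225544}\right) = \frac{1}{64} \cdot \frac{1}{74529} \cdot 645954586369 \left(- \frac{1}{225544}\right) = \frac{645954586369}{4769856} \left(- \frac{1}{225544}\right) = - \frac{645954586369}{1075812401664}$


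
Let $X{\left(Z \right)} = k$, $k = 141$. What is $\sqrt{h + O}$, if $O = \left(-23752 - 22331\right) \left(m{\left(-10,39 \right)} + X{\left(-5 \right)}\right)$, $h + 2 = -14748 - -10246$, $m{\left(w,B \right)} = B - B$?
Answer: $i \sqrt{6502207} \approx 2549.9 i$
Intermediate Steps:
$m{\left(w,B \right)} = 0$
$h = -4504$ ($h = -2 - 4502 = -4504$)
$X{\left(Z \right)} = 141$
$O = -6497703$ ($O = \left(-23752 - 22331\right) \left(0 + 141\right) = \left(-46083\right) 141 = -6497703$)
$\sqrt{h + O} = \sqrt{-4504 - 6497703} = \sqrt{-6502207} = i \sqrt{6502207}$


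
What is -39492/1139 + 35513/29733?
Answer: -66692137/1992111 ≈ -33.478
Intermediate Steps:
-39492/1139 + 35513/29733 = -39492*1/1139 + 35513*(1/29733) = -39492/1139 + 2089/1749 = -66692137/1992111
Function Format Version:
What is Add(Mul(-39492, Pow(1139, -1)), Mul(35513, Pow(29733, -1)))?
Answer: Rational(-66692137, 1992111) ≈ -33.478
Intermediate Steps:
Add(Mul(-39492, Pow(1139, -1)), Mul(35513, Pow(29733, -1))) = Add(Mul(-39492, Rational(1, 1139)), Mul(35513, Rational(1, 29733))) = Add(Rational(-39492, 1139), Rational(2089, 1749)) = Rational(-66692137, 1992111)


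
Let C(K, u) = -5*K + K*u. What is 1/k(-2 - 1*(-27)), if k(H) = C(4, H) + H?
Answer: 1/105 ≈ 0.0095238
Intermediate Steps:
k(H) = -20 + 5*H (k(H) = 4*(-5 + H) + H = (-20 + 4*H) + H = -20 + 5*H)
1/k(-2 - 1*(-27)) = 1/(-20 + 5*(-2 - 1*(-27))) = 1/(-20 + 5*(-2 + 27)) = 1/(-20 + 5*25) = 1/(-20 + 125) = 1/105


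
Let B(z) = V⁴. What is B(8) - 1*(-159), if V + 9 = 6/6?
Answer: 4255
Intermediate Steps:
V = -8 (V = -9 + 6/6 = -9 + 6*(⅙) = -9 + 1 = -8)
B(z) = 4096 (B(z) = (-8)⁴ = 4096)
B(8) - 1*(-159) = 4096 - 1*(-159) = 4096 + 159 = 4255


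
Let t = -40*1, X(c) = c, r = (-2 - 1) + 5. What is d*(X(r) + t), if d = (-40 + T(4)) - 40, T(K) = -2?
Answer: 3116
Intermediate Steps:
r = 2 (r = -3 + 5 = 2)
d = -82 (d = (-40 - 2) - 40 = -42 - 40 = -82)
t = -40
d*(X(r) + t) = -82*(2 - 40) = -82*(-38) = 3116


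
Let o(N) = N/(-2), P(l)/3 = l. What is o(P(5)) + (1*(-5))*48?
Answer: -495/2 ≈ -247.50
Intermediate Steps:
P(l) = 3*l
o(N) = -N/2 (o(N) = N*(-1/2) = -N/2)
o(P(5)) + (1*(-5))*48 = -3*5/2 + (1*(-5))*48 = -1/2*15 - 5*48 = -15/2 - 240 = -495/2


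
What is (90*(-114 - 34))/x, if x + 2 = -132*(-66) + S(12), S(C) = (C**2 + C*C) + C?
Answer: -1332/901 ≈ -1.4784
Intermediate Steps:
S(C) = C + 2*C**2 (S(C) = (C**2 + C**2) + C = 2*C**2 + C = C + 2*C**2)
x = 9010 (x = -2 + (-132*(-66) + 12*(1 + 2*12)) = -2 + (8712 + 12*(1 + 24)) = -2 + (8712 + 12*25) = -2 + (8712 + 300) = -2 + 9012 = 9010)
(90*(-114 - 34))/x = (90*(-114 - 34))/9010 = (90*(-148))*(1/9010) = -13320*1/9010 = -1332/901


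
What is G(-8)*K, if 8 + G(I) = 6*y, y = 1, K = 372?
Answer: -744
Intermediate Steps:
G(I) = -2 (G(I) = -8 + 6*1 = -8 + 6 = -2)
G(-8)*K = -2*372 = -744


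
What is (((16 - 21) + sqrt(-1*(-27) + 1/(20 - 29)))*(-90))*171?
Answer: 76950 - 56430*sqrt(2) ≈ -2854.1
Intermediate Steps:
(((16 - 21) + sqrt(-1*(-27) + 1/(20 - 29)))*(-90))*171 = ((-5 + sqrt(27 + 1/(-9)))*(-90))*171 = ((-5 + sqrt(27 - 1/9))*(-90))*171 = ((-5 + sqrt(242/9))*(-90))*171 = ((-5 + 11*sqrt(2)/3)*(-90))*171 = (450 - 330*sqrt(2))*171 = 76950 - 56430*sqrt(2)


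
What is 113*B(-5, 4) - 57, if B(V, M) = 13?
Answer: 1412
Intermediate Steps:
113*B(-5, 4) - 57 = 113*13 - 57 = 1469 - 57 = 1412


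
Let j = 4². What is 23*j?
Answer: 368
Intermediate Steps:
j = 16
23*j = 23*16 = 368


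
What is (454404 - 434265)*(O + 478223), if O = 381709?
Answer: 17318170548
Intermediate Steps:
(454404 - 434265)*(O + 478223) = (454404 - 434265)*(381709 + 478223) = 20139*859932 = 17318170548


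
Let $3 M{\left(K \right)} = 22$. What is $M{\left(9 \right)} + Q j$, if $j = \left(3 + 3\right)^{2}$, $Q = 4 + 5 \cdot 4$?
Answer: $\frac{2614}{3} \approx 871.33$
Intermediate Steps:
$M{\left(K \right)} = \frac{22}{3}$ ($M{\left(K \right)} = \frac{1}{3} \cdot 22 = \frac{22}{3}$)
$Q = 24$ ($Q = 4 + 20 = 24$)
$j = 36$ ($j = 6^{2} = 36$)
$M{\left(9 \right)} + Q j = \frac{22}{3} + 24 \cdot 36 = \frac{22}{3} + 864 = \frac{2614}{3}$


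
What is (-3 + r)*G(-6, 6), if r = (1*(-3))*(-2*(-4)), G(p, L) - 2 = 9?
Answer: -297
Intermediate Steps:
G(p, L) = 11 (G(p, L) = 2 + 9 = 11)
r = -24 (r = -3*8 = -24)
(-3 + r)*G(-6, 6) = (-3 - 24)*11 = -27*11 = -297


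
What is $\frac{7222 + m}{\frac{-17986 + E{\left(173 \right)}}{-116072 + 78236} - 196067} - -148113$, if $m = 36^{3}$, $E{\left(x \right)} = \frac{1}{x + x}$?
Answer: $\frac{126723128044478631}{855585688999} \approx 1.4811 \cdot 10^{5}$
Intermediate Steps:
$E{\left(x \right)} = \frac{1}{2 x}$
$m = 46656$
$\frac{7222 + m}{\frac{-17986 + E{\left(173 \right)}}{-116072 + 78236} - 196067} - -148113 = \frac{7222 + 46656}{\frac{-17986 + \frac{1}{2 \cdot 173}}{-116072 + 78236} - 196067} - -148113 = \frac{53878}{\frac{-17986 + \frac{1}{2} \cdot \frac{1}{173}}{-37836} - 196067} + 148113 = \frac{53878}{\left(-17986 + \frac{1}{346}\right) \left(- \frac{1}{37836}\right) - 196067} + 148113 = \frac{53878}{\left(- \frac{6223155}{346}\right) \left(- \frac{1}{37836}\right) - 196067} + 148113 = \frac{53878}{\frac{2074385}{4363752} - 196067} + 148113 = \frac{53878}{- \frac{855585688999}{4363752}} + 148113 = 53878 \left(- \frac{4363752}{855585688999}\right) + 148113 = - \frac{235110230256}{855585688999} + 148113 = \frac{126723128044478631}{855585688999}$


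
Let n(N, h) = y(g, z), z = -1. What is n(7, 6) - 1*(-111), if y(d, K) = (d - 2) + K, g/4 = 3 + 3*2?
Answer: 144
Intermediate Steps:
g = 36 (g = 4*(3 + 3*2) = 4*(3 + 6) = 4*9 = 36)
y(d, K) = -2 + K + d (y(d, K) = (-2 + d) + K = -2 + K + d)
n(N, h) = 33 (n(N, h) = -2 - 1 + 36 = 33)
n(7, 6) - 1*(-111) = 33 - 1*(-111) = 33 + 111 = 144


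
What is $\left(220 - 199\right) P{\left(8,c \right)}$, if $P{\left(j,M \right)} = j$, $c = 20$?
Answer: $168$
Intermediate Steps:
$\left(220 - 199\right) P{\left(8,c \right)} = \left(220 - 199\right) 8 = 21 \cdot 8 = 168$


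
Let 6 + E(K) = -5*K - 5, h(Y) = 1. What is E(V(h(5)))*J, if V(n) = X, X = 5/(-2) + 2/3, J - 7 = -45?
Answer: 209/3 ≈ 69.667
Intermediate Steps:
J = -38 (J = 7 - 45 = -38)
X = -11/6 (X = 5*(-1/2) + 2*(1/3) = -5/2 + 2/3 = -11/6 ≈ -1.8333)
V(n) = -11/6
E(K) = -11 - 5*K (E(K) = -6 + (-5*K - 5) = -6 + (-5 - 5*K) = -11 - 5*K)
E(V(h(5)))*J = (-11 - 5*(-11/6))*(-38) = (-11 + 55/6)*(-38) = -11/6*(-38) = 209/3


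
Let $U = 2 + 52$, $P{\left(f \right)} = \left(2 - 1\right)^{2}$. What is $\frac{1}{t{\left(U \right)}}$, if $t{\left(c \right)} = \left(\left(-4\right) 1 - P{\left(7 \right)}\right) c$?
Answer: $- \frac{1}{270} \approx -0.0037037$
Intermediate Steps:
$P{\left(f \right)} = 1$ ($P{\left(f \right)} = 1^{2} = 1$)
$U = 54$
$t{\left(c \right)} = - 5 c$ ($t{\left(c \right)} = \left(\left(-4\right) 1 - 1\right) c = \left(-4 - 1\right) c = - 5 c$)
$\frac{1}{t{\left(U \right)}} = \frac{1}{\left(-5\right) 54} = \frac{1}{-270} = - \frac{1}{270}$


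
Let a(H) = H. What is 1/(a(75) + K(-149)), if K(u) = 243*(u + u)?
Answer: -1/72339 ≈ -1.3824e-5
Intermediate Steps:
K(u) = 486*u (K(u) = 243*(2*u) = 486*u)
1/(a(75) + K(-149)) = 1/(75 + 486*(-149)) = 1/(75 - 72414) = 1/(-72339) = -1/72339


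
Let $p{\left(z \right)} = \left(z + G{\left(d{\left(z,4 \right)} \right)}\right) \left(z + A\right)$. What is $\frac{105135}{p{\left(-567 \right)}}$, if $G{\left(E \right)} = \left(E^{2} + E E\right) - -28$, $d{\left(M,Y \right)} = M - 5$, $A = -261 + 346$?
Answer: $- \frac{35045}{105048526} \approx -0.00033361$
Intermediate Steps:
$A = 85$
$d{\left(M,Y \right)} = -5 + M$ ($d{\left(M,Y \right)} = M - 5 = -5 + M$)
$G{\left(E \right)} = 28 + 2 E^{2}$ ($G{\left(E \right)} = \left(E^{2} + E^{2}\right) + 28 = 2 E^{2} + 28 = 28 + 2 E^{2}$)
$p{\left(z \right)} = \left(85 + z\right) \left(28 + z + 2 \left(-5 + z\right)^{2}\right)$ ($p{\left(z \right)} = \left(z + \left(28 + 2 \left(-5 + z\right)^{2}\right)\right) \left(z + 85\right) = \left(28 + z + 2 \left(-5 + z\right)^{2}\right) \left(85 + z\right) = \left(85 + z\right) \left(28 + z + 2 \left(-5 + z\right)^{2}\right)$)
$\frac{105135}{p{\left(-567 \right)}} = \frac{105135}{6630 - -871479 + 2 \left(-567\right)^{3} + 151 \left(-567\right)^{2}} = \frac{105135}{6630 + 871479 + 2 \left(-182284263\right) + 151 \cdot 321489} = \frac{105135}{6630 + 871479 - 364568526 + 48544839} = \frac{105135}{-315145578} = 105135 \left(- \frac{1}{315145578}\right) = - \frac{35045}{105048526}$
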